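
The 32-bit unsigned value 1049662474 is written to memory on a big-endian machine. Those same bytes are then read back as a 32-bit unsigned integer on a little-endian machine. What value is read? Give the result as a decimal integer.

177508414

1049662474 in 32-bit hexadecimal is 0x3E90940A.
Stored big-endian, the bytes at ascending addresses are 3E 90 94 0A.
Read back as little-endian, the first byte is least significant, giving 0x0A94903E.
0x0A94903E = 177508414.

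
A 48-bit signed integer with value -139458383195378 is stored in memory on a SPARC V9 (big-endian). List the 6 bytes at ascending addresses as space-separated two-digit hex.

Two's complement of -139458383195378 in 48 bits: 139458383195378 = 0x7ED62F642CF2; invert → 0x8129D09BD30D; add 1 → 0x8129D09BD30E.
Split into bytes (most-significant first): 81 29 D0 9B D3 0E.
Big-endian stores the most-significant byte at the lowest address.
So the memory order matches the most-significant-first order: 81 29 D0 9B D3 0E.

81 29 D0 9B D3 0E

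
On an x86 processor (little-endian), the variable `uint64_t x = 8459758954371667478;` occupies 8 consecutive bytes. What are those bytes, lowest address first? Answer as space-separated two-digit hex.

16 D6 C0 80 F2 19 67 75

8459758954371667478 in hexadecimal, padded to 64 bits, is 0x756719F280C0D616.
Split into bytes (most-significant first): 75 67 19 F2 80 C0 D6 16.
Little-endian: lowest address holds the least-significant byte.
So at ascending addresses the bytes are 16 D6 C0 80 F2 19 67 75.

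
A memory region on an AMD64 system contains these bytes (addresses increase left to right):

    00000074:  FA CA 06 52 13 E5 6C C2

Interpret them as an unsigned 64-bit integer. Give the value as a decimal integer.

Little-endian stores the least-significant byte at the lowest address.
Reassemble most-significant byte first: C2 6C E5 13 52 06 CA FA → 0xC26CE5135206CAFA.
0xC26CE5135206CAFA = 14009824411986086650.

14009824411986086650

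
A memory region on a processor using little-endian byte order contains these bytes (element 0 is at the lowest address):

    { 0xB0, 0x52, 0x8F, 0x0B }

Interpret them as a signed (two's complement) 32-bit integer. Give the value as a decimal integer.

In little-endian order the low byte comes first in memory.
Reassemble most-significant byte first: 0B 8F 52 B0 → 0x0B8F52B0.
0x0B8F52B0 = 193942192.

193942192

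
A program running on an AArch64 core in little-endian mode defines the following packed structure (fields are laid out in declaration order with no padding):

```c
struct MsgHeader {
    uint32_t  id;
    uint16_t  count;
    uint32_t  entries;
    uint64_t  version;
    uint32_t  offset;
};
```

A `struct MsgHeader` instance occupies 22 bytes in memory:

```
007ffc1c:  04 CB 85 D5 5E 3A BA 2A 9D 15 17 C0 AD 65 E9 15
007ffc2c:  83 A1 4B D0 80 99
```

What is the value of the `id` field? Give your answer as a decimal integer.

`id` is the first field, at byte offset 0, occupying 4 bytes.
Bytes at offsets 0..3: 04 CB 85 D5.
In little-endian order the low byte comes first in memory.
Reassemble most-significant byte first: D5 85 CB 04 → 0xD585CB04.
0xD585CB04 = 3582315268.

3582315268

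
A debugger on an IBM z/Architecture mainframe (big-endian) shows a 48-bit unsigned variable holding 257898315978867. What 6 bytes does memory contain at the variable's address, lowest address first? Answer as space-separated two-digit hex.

257898315978867 in hexadecimal, padded to 48 bits, is 0xEA8EA1831873.
Split into bytes (most-significant first): EA 8E A1 83 18 73.
Big-endian stores the most-significant byte at the lowest address.
So the memory order matches the most-significant-first order: EA 8E A1 83 18 73.

EA 8E A1 83 18 73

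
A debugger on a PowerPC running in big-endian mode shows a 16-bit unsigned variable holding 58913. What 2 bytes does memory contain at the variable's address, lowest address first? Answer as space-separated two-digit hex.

E6 21

58913 in hexadecimal, padded to 16 bits, is 0xE621.
Split into bytes (most-significant first): E6 21.
In big-endian order the high byte comes first in memory.
So the memory order matches the most-significant-first order: E6 21.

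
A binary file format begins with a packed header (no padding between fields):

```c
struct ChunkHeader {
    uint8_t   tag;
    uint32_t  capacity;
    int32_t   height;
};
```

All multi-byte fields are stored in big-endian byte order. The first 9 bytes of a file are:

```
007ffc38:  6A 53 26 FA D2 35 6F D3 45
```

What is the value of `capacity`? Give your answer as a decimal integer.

1395063506

`capacity` follows `tag` (1 byte), so it starts at byte offset 1 and occupies 4 bytes.
Bytes at offsets 1..4: 53 26 FA D2.
Big-endian stores the most-significant byte at the lowest address.
The bytes are already most-significant first: 0x5326FAD2.
0x5326FAD2 = 1395063506.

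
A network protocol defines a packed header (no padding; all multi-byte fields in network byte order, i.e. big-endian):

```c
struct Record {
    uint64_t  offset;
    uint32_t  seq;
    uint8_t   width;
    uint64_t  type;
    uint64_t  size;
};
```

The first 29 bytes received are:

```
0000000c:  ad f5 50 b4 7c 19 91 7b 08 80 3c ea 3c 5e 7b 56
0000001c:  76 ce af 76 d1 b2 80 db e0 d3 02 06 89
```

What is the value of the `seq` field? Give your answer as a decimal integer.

142621930

`seq` follows `offset` (8 bytes), so it starts at byte offset 8 and occupies 4 bytes.
Bytes at offsets 8..11: 08 80 3C EA.
Big-endian stores the most-significant byte at the lowest address.
The bytes are already most-significant first: 0x08803CEA.
0x08803CEA = 142621930.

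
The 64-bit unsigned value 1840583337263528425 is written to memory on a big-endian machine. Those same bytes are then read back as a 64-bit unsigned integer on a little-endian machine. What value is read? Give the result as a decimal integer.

1840583337263528425 in 64-bit hexadecimal is 0x198B10CB1D1879E9.
Stored big-endian, the bytes at ascending addresses are 19 8B 10 CB 1D 18 79 E9.
Read back as little-endian, the first byte is least significant, giving 0xE979181DCB108B19.
0xE979181DCB108B19 = 16823504399259175705.

16823504399259175705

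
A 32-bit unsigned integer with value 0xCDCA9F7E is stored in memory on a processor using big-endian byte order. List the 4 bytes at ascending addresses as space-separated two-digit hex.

Split into bytes (most-significant first): CD CA 9F 7E.
Big-endian stores the most-significant byte at the lowest address.
So the memory order matches the most-significant-first order: CD CA 9F 7E.

CD CA 9F 7E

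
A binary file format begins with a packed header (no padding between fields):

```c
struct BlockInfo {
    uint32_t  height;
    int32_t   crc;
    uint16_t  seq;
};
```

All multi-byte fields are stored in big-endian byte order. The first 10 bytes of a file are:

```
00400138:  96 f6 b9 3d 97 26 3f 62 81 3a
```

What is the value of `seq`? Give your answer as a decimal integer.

`seq` follows `height` (4 B), `crc` (4 B), so it starts at offset 4 + 4 = 8 and occupies 2 bytes.
Bytes at offsets 8..9: 81 3A.
Big-endian: lowest address holds the most-significant byte.
The bytes are already most-significant first: 0x813A.
0x813A = 33082.

33082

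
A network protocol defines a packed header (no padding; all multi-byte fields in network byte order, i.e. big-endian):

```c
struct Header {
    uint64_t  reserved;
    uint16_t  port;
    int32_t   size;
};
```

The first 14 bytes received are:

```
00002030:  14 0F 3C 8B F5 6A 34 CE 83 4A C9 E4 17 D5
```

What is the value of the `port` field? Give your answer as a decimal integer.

`port` follows `reserved` (8 bytes), so it starts at byte offset 8 and occupies 2 bytes.
Bytes at offsets 8..9: 83 4A.
Big-endian: lowest address holds the most-significant byte.
The bytes are already most-significant first: 0x834A.
0x834A = 33610.

33610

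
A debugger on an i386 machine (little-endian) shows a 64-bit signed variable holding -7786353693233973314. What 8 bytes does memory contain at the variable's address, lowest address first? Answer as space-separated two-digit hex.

Two's complement of -7786353693233973314 in 64 bits: 7786353693233973314 = 0x6C0EAF6E1CC30842; invert → 0x93F15091E33CF7BD; add 1 → 0x93F15091E33CF7BE.
Split into bytes (most-significant first): 93 F1 50 91 E3 3C F7 BE.
In little-endian order the low byte comes first in memory.
So at ascending addresses the bytes are BE F7 3C E3 91 50 F1 93.

BE F7 3C E3 91 50 F1 93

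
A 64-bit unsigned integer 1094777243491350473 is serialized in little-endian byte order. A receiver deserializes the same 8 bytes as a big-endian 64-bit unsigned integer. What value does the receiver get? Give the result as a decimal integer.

1094777243491350473 in 64-bit hexadecimal is 0x0F316E1A427BB7C9.
Stored little-endian, the bytes at ascending addresses are C9 B7 7B 42 1A 6E 31 0F.
Read back as big-endian, the last byte is least significant, giving 0xC9B77B421A6E310F.
0xC9B77B421A6E310F = 14535221846203052303.

14535221846203052303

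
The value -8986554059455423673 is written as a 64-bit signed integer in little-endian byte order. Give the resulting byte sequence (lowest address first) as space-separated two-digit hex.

47 9B 50 1B B2 58 49 83

Two's complement of -8986554059455423673 in 64 bits: 8986554059455423673 = 0x7CB6A74DE4AF64B9; invert → 0x834958B21B509B46; add 1 → 0x834958B21B509B47.
Split into bytes (most-significant first): 83 49 58 B2 1B 50 9B 47.
Little-endian: lowest address holds the least-significant byte.
So at ascending addresses the bytes are 47 9B 50 1B B2 58 49 83.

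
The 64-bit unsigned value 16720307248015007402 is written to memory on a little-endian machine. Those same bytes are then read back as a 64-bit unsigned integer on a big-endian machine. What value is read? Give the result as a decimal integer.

16720307248015007402 in 64-bit hexadecimal is 0xE80A76DAA552DEAA.
Stored little-endian, the bytes at ascending addresses are AA DE 52 A5 DA 76 0A E8.
Read back as big-endian, the last byte is least significant, giving 0xAADE52A5DA760AE8.
0xAADE52A5DA760AE8 = 12312369303565765352.

12312369303565765352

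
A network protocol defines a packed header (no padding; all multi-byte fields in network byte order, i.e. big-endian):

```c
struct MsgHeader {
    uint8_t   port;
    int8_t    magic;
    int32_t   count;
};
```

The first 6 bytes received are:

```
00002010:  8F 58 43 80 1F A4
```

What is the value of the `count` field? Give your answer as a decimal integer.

`count` follows `port` (1 B), `magic` (1 B), so it starts at offset 1 + 1 = 2 and occupies 4 bytes.
Bytes at offsets 2..5: 43 80 1F A4.
Big-endian: lowest address holds the most-significant byte.
The bytes are already most-significant first: 0x43801FA4.
0x43801FA4 = 1132470180.

1132470180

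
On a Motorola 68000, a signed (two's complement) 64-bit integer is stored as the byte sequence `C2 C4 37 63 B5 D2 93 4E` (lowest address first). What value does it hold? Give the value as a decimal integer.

Big-endian: lowest address holds the most-significant byte.
The bytes are already most-significant first: 0xC2C43763B5D2934E.
Top bit is set, so as a signed 64-bit value this is 0xC2C43763B5D2934E − 2^64 = -4412340833524477106.

-4412340833524477106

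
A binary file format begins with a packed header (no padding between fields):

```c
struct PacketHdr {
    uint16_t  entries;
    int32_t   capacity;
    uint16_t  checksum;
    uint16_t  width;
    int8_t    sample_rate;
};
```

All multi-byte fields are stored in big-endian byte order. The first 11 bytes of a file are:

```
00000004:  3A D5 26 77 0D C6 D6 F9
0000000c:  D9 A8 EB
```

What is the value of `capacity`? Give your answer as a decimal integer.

`capacity` follows `entries` (2 bytes), so it starts at byte offset 2 and occupies 4 bytes.
Bytes at offsets 2..5: 26 77 0D C6.
Big-endian stores the most-significant byte at the lowest address.
The bytes are already most-significant first: 0x26770DC6.
0x26770DC6 = 645336518.

645336518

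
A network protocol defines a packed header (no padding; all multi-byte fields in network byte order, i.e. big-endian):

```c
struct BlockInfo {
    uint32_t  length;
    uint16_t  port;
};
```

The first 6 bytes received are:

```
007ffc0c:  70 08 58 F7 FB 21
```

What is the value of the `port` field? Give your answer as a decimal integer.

64289

`port` follows `length` (4 bytes), so it starts at byte offset 4 and occupies 2 bytes.
Bytes at offsets 4..5: FB 21.
Big-endian stores the most-significant byte at the lowest address.
The bytes are already most-significant first: 0xFB21.
0xFB21 = 64289.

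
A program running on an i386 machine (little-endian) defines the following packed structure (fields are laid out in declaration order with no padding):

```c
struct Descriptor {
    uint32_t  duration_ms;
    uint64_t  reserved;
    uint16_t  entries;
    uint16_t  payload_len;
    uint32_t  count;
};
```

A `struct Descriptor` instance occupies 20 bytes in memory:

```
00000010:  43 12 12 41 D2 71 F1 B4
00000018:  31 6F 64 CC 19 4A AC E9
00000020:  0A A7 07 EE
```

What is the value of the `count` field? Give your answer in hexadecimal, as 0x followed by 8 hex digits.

`count` follows `duration_ms` (4 B), `reserved` (8 B), `entries` (2 B), `payload_len` (2 B), so it starts at offset 4 + 8 + 2 + 2 = 16 and occupies 4 bytes.
Bytes at offsets 16..19: 0A A7 07 EE.
In little-endian order the low byte comes first in memory.
Reassemble most-significant byte first: EE 07 A7 0A → 0xEE07A70A.

0xEE07A70A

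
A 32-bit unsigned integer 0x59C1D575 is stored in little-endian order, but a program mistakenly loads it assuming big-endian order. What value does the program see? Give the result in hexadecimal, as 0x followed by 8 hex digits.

Stored little-endian, the bytes at ascending addresses are 75 D5 C1 59.
Read back as big-endian, the last byte is least significant, giving 0x75D5C159.

0x75D5C159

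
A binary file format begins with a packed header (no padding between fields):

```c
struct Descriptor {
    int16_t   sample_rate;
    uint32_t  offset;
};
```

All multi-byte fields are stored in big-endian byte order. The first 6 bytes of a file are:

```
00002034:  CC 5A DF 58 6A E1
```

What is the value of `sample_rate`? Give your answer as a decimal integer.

-13222

`sample_rate` is the first field, at byte offset 0, occupying 2 bytes.
Bytes at offsets 0..1: CC 5A.
In big-endian order the high byte comes first in memory.
The bytes are already most-significant first: 0xCC5A.
Top bit is set, so as a signed 16-bit value this is 0xCC5A − 2^16 = -13222.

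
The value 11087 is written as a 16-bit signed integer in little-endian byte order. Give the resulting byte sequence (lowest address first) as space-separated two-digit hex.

4F 2B

11087 in hexadecimal, padded to 16 bits, is 0x2B4F.
Split into bytes (most-significant first): 2B 4F.
In little-endian order the low byte comes first in memory.
So at ascending addresses the bytes are 4F 2B.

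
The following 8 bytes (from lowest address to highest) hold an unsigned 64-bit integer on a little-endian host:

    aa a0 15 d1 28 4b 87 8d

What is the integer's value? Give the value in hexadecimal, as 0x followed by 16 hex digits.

Little-endian stores the least-significant byte at the lowest address.
Reassemble most-significant byte first: 8D 87 4B 28 D1 15 A0 AA → 0x8D874B28D115A0AA.

0x8D874B28D115A0AA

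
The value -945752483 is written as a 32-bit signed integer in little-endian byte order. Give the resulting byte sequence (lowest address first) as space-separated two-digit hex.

Two's complement of -945752483 in 32 bits: 945752483 = 0x385F09A3; invert → 0xC7A0F65C; add 1 → 0xC7A0F65D.
Split into bytes (most-significant first): C7 A0 F6 5D.
In little-endian order the low byte comes first in memory.
So at ascending addresses the bytes are 5D F6 A0 C7.

5D F6 A0 C7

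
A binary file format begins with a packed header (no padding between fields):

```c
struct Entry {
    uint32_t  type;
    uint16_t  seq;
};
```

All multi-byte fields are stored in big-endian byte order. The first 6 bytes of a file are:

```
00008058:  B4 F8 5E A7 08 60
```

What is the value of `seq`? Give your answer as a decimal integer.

2144

`seq` follows `type` (4 bytes), so it starts at byte offset 4 and occupies 2 bytes.
Bytes at offsets 4..5: 08 60.
Big-endian: lowest address holds the most-significant byte.
The bytes are already most-significant first: 0x0860.
0x0860 = 2144.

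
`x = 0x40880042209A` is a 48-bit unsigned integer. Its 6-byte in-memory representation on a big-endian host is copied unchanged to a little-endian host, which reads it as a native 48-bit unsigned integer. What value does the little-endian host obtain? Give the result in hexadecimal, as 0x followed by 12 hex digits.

Stored big-endian, the bytes at ascending addresses are 40 88 00 42 20 9A.
Read back as little-endian, the first byte is least significant, giving 0x9A2042008840.

0x9A2042008840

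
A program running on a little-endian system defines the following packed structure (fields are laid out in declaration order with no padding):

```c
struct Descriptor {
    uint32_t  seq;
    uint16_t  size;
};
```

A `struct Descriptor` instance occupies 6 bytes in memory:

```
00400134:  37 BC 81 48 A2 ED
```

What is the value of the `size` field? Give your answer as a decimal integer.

`size` follows `seq` (4 bytes), so it starts at byte offset 4 and occupies 2 bytes.
Bytes at offsets 4..5: A2 ED.
Little-endian: lowest address holds the least-significant byte.
Reassemble most-significant byte first: ED A2 → 0xEDA2.
0xEDA2 = 60834.

60834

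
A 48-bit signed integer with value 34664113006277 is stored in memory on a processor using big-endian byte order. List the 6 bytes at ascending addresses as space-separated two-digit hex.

34664113006277 in hexadecimal, padded to 48 bits, is 0x1F86DE2466C5.
Split into bytes (most-significant first): 1F 86 DE 24 66 C5.
Big-endian stores the most-significant byte at the lowest address.
So the memory order matches the most-significant-first order: 1F 86 DE 24 66 C5.

1F 86 DE 24 66 C5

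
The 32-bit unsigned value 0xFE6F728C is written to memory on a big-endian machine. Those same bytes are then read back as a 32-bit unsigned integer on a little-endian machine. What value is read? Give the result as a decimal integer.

Stored big-endian, the bytes at ascending addresses are FE 6F 72 8C.
Read back as little-endian, the first byte is least significant, giving 0x8C726FFE.
0x8C726FFE = 2356310014.

2356310014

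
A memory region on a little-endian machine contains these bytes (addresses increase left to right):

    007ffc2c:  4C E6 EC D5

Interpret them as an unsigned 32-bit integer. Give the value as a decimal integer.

3589072460

Little-endian: lowest address holds the least-significant byte.
Reassemble most-significant byte first: D5 EC E6 4C → 0xD5ECE64C.
0xD5ECE64C = 3589072460.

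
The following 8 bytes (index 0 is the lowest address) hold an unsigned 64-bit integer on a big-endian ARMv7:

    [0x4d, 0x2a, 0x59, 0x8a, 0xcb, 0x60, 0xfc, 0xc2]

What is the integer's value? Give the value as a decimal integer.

5560355142594788546

Big-endian stores the most-significant byte at the lowest address.
The bytes are already most-significant first: 0x4D2A598ACB60FCC2.
0x4D2A598ACB60FCC2 = 5560355142594788546.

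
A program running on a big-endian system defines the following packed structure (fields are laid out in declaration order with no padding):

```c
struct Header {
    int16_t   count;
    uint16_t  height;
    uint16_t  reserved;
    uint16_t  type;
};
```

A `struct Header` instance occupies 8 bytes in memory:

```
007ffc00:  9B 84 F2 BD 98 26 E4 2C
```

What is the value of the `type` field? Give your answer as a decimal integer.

58412

`type` follows `count` (2 B), `height` (2 B), `reserved` (2 B), so it starts at offset 2 + 2 + 2 = 6 and occupies 2 bytes.
Bytes at offsets 6..7: E4 2C.
Big-endian stores the most-significant byte at the lowest address.
The bytes are already most-significant first: 0xE42C.
0xE42C = 58412.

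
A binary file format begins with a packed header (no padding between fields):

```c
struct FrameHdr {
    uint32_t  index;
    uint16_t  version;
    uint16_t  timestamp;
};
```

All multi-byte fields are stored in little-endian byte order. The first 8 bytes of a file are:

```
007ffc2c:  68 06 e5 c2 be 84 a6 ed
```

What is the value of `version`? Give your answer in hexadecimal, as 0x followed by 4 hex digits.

`version` follows `index` (4 bytes), so it starts at byte offset 4 and occupies 2 bytes.
Bytes at offsets 4..5: BE 84.
Little-endian stores the least-significant byte at the lowest address.
Reassemble most-significant byte first: 84 BE → 0x84BE.

0x84BE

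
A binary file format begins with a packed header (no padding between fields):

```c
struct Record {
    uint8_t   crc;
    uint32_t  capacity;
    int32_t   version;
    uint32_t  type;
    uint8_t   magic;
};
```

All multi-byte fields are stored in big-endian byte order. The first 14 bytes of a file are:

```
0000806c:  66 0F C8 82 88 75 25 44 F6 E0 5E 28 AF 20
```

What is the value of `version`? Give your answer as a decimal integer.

`version` follows `crc` (1 B), `capacity` (4 B), so it starts at offset 1 + 4 = 5 and occupies 4 bytes.
Bytes at offsets 5..8: 75 25 44 F6.
Big-endian stores the most-significant byte at the lowest address.
The bytes are already most-significant first: 0x752544F6.
0x752544F6 = 1965376758.

1965376758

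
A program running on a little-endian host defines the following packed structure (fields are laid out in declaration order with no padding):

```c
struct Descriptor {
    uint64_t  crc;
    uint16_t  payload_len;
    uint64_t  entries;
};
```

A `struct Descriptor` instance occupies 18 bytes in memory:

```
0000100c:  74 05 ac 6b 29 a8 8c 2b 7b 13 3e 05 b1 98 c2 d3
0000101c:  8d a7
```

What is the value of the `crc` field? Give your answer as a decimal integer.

3138067936223954292

`crc` is the first field, at byte offset 0, occupying 8 bytes.
Bytes at offsets 0..7: 74 05 AC 6B 29 A8 8C 2B.
In little-endian order the low byte comes first in memory.
Reassemble most-significant byte first: 2B 8C A8 29 6B AC 05 74 → 0x2B8CA8296BAC0574.
0x2B8CA8296BAC0574 = 3138067936223954292.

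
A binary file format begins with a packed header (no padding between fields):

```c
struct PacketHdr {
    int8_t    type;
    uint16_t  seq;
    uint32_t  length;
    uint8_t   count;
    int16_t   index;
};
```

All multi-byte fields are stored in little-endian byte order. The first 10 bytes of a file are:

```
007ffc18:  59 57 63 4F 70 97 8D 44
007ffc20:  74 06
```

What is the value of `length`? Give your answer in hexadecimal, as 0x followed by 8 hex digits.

0x8D97704F

`length` follows `type` (1 B), `seq` (2 B), so it starts at offset 1 + 2 = 3 and occupies 4 bytes.
Bytes at offsets 3..6: 4F 70 97 8D.
In little-endian order the low byte comes first in memory.
Reassemble most-significant byte first: 8D 97 70 4F → 0x8D97704F.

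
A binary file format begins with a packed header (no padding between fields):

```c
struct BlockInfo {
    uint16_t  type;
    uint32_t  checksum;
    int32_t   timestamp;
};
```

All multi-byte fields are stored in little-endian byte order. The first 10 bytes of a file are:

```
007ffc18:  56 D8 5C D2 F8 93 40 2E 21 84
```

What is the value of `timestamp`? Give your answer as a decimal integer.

-2078200256

`timestamp` follows `type` (2 B), `checksum` (4 B), so it starts at offset 2 + 4 = 6 and occupies 4 bytes.
Bytes at offsets 6..9: 40 2E 21 84.
In little-endian order the low byte comes first in memory.
Reassemble most-significant byte first: 84 21 2E 40 → 0x84212E40.
Top bit is set, so as a signed 32-bit value this is 0x84212E40 − 2^32 = -2078200256.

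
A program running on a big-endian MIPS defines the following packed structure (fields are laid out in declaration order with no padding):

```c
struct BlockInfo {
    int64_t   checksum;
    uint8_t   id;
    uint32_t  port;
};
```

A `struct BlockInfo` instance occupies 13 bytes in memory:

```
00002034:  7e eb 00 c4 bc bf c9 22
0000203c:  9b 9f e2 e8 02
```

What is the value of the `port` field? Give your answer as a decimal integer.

`port` follows `checksum` (8 B), `id` (1 B), so it starts at offset 8 + 1 = 9 and occupies 4 bytes.
Bytes at offsets 9..12: 9F E2 E8 02.
In big-endian order the high byte comes first in memory.
The bytes are already most-significant first: 0x9FE2E802.
0x9FE2E802 = 2682447874.

2682447874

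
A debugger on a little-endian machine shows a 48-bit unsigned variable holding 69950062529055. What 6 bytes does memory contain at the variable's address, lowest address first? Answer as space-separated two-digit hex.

69950062529055 in hexadecimal, padded to 48 bits, is 0x3F9E84A10A1F.
Split into bytes (most-significant first): 3F 9E 84 A1 0A 1F.
In little-endian order the low byte comes first in memory.
So at ascending addresses the bytes are 1F 0A A1 84 9E 3F.

1F 0A A1 84 9E 3F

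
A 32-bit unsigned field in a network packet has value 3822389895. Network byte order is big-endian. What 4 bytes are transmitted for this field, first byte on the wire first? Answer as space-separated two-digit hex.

3822389895 in hexadecimal, padded to 32 bits, is 0xE3D50A87.
Split into bytes (most-significant first): E3 D5 0A 87.
Big-endian stores the most-significant byte at the lowest address.
So the memory order matches the most-significant-first order: E3 D5 0A 87.

E3 D5 0A 87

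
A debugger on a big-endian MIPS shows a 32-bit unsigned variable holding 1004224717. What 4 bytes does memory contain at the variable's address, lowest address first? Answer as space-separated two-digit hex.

3B DB 40 CD

1004224717 in hexadecimal, padded to 32 bits, is 0x3BDB40CD.
Split into bytes (most-significant first): 3B DB 40 CD.
In big-endian order the high byte comes first in memory.
So the memory order matches the most-significant-first order: 3B DB 40 CD.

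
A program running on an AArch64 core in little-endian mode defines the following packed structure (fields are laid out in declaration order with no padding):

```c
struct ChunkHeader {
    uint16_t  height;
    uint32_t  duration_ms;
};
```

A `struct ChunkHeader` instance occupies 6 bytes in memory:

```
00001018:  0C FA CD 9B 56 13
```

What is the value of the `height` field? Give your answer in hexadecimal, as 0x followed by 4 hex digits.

`height` is the first field, at byte offset 0, occupying 2 bytes.
Bytes at offsets 0..1: 0C FA.
Little-endian: lowest address holds the least-significant byte.
Reassemble most-significant byte first: FA 0C → 0xFA0C.

0xFA0C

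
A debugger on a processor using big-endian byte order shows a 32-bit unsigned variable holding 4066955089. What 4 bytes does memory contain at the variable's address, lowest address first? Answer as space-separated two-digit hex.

F2 68 CF 51

4066955089 in hexadecimal, padded to 32 bits, is 0xF268CF51.
Split into bytes (most-significant first): F2 68 CF 51.
Big-endian stores the most-significant byte at the lowest address.
So the memory order matches the most-significant-first order: F2 68 CF 51.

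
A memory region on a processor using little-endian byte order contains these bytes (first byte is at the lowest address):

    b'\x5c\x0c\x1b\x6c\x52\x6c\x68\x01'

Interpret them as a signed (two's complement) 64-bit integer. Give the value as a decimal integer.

Little-endian: lowest address holds the least-significant byte.
Reassemble most-significant byte first: 01 68 6C 52 6C 1B 0C 5C → 0x01686C526C1B0C5C.
0x01686C526C1B0C5C = 101450092872666204.

101450092872666204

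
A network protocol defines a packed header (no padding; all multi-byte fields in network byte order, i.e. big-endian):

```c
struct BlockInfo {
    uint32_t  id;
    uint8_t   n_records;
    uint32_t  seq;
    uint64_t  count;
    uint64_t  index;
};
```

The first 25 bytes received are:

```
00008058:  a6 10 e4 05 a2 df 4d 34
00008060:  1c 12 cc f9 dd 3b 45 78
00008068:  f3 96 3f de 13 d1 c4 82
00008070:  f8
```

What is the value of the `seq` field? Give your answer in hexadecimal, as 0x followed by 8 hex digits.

`seq` follows `id` (4 B), `n_records` (1 B), so it starts at offset 4 + 1 = 5 and occupies 4 bytes.
Bytes at offsets 5..8: DF 4D 34 1C.
Big-endian: lowest address holds the most-significant byte.
The bytes are already most-significant first: 0xDF4D341C.

0xDF4D341C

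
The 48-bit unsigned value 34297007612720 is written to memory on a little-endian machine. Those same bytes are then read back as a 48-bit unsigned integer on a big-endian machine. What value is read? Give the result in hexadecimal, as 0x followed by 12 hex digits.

0x30A3F464311F

34297007612720 in 48-bit hexadecimal is 0x1F3164F4A330.
Stored little-endian, the bytes at ascending addresses are 30 A3 F4 64 31 1F.
Read back as big-endian, the last byte is least significant, giving 0x30A3F464311F.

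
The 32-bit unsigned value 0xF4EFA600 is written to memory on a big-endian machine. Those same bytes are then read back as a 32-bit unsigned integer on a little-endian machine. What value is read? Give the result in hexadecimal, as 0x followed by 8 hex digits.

0x00A6EFF4

Stored big-endian, the bytes at ascending addresses are F4 EF A6 00.
Read back as little-endian, the first byte is least significant, giving 0x00A6EFF4.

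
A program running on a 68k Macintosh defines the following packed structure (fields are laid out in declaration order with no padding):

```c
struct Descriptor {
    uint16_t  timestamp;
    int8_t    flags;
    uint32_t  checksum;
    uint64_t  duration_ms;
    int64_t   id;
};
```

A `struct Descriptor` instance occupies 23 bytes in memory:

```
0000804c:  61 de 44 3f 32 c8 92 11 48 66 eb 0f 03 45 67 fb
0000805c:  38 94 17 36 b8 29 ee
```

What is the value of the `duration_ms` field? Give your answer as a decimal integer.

`duration_ms` follows `timestamp` (2 B), `flags` (1 B), `checksum` (4 B), so it starts at offset 2 + 1 + 4 = 7 and occupies 8 bytes.
Bytes at offsets 7..14: 11 48 66 EB 0F 03 45 67.
Big-endian: lowest address holds the most-significant byte.
The bytes are already most-significant first: 0x114866EB0F034567.
0x114866EB0F034567 = 1245358456723162471.

1245358456723162471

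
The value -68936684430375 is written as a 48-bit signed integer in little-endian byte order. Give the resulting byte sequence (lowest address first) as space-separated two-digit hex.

D9 9B 69 6D 4D C1

Two's complement of -68936684430375 in 48 bits: 68936684430375 = 0x3EB292966427; invert → 0xC14D6D699BD8; add 1 → 0xC14D6D699BD9.
Split into bytes (most-significant first): C1 4D 6D 69 9B D9.
Little-endian: lowest address holds the least-significant byte.
So at ascending addresses the bytes are D9 9B 69 6D 4D C1.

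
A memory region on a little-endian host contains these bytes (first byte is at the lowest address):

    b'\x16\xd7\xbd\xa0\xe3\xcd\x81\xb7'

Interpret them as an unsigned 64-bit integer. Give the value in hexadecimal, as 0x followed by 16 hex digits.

0xB781CDE3A0BDD716

Little-endian: lowest address holds the least-significant byte.
Reassemble most-significant byte first: B7 81 CD E3 A0 BD D7 16 → 0xB781CDE3A0BDD716.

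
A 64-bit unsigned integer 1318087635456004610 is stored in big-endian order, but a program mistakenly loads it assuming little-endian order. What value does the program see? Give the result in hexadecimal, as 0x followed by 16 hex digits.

0x0292308EB8C94A12

1318087635456004610 in 64-bit hexadecimal is 0x124AC9B88E309202.
Stored big-endian, the bytes at ascending addresses are 12 4A C9 B8 8E 30 92 02.
Read back as little-endian, the first byte is least significant, giving 0x0292308EB8C94A12.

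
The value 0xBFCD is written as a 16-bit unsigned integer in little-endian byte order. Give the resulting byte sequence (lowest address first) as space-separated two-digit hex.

Split into bytes (most-significant first): BF CD.
In little-endian order the low byte comes first in memory.
So at ascending addresses the bytes are CD BF.

CD BF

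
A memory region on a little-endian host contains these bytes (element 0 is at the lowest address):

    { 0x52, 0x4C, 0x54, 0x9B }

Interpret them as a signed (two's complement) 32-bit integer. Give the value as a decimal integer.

Little-endian: lowest address holds the least-significant byte.
Reassemble most-significant byte first: 9B 54 4C 52 → 0x9B544C52.
Top bit is set, so as a signed 32-bit value this is 0x9B544C52 − 2^32 = -1688974254.

-1688974254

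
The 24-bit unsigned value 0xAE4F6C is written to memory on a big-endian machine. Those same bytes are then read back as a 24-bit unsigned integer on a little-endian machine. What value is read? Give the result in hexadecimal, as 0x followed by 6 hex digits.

Stored big-endian, the bytes at ascending addresses are AE 4F 6C.
Read back as little-endian, the first byte is least significant, giving 0x6C4FAE.

0x6C4FAE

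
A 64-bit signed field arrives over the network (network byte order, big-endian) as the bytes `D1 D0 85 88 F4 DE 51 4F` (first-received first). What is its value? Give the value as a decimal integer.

-3328013301356539569

Big-endian stores the most-significant byte at the lowest address.
The bytes are already most-significant first: 0xD1D08588F4DE514F.
Top bit is set, so as a signed 64-bit value this is 0xD1D08588F4DE514F − 2^64 = -3328013301356539569.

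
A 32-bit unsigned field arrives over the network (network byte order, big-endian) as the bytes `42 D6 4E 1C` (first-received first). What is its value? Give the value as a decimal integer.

1121340956

In big-endian order the high byte comes first in memory.
The bytes are already most-significant first: 0x42D64E1C.
0x42D64E1C = 1121340956.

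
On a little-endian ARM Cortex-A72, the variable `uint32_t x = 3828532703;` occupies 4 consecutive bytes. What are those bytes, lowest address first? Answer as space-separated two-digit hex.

DF C5 32 E4

3828532703 in hexadecimal, padded to 32 bits, is 0xE432C5DF.
Split into bytes (most-significant first): E4 32 C5 DF.
Little-endian: lowest address holds the least-significant byte.
So at ascending addresses the bytes are DF C5 32 E4.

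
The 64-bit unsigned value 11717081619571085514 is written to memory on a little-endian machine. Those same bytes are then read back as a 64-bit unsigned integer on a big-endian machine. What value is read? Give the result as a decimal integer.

14560361048066464674

11717081619571085514 in 64-bit hexadecimal is 0xA29B6FA73ACB10CA.
Stored little-endian, the bytes at ascending addresses are CA 10 CB 3A A7 6F 9B A2.
Read back as big-endian, the last byte is least significant, giving 0xCA10CB3AA76F9BA2.
0xCA10CB3AA76F9BA2 = 14560361048066464674.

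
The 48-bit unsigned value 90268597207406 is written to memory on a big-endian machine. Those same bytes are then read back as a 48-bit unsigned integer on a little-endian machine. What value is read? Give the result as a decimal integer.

121778081569106

90268597207406 in 48-bit hexadecimal is 0x52194BABC16E.
Stored big-endian, the bytes at ascending addresses are 52 19 4B AB C1 6E.
Read back as little-endian, the first byte is least significant, giving 0x6EC1AB4B1952.
0x6EC1AB4B1952 = 121778081569106.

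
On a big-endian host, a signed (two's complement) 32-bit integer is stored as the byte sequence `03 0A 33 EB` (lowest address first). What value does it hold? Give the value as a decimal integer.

51000299

Big-endian stores the most-significant byte at the lowest address.
The bytes are already most-significant first: 0x030A33EB.
0x030A33EB = 51000299.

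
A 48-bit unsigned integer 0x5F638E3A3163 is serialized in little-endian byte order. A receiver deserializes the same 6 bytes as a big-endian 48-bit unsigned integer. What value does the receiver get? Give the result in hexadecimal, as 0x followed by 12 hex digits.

0x63313A8E635F

Stored little-endian, the bytes at ascending addresses are 63 31 3A 8E 63 5F.
Read back as big-endian, the last byte is least significant, giving 0x63313A8E635F.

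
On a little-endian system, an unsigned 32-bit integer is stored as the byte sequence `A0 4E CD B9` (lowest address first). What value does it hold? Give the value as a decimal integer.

3117239968

Little-endian: lowest address holds the least-significant byte.
Reassemble most-significant byte first: B9 CD 4E A0 → 0xB9CD4EA0.
0xB9CD4EA0 = 3117239968.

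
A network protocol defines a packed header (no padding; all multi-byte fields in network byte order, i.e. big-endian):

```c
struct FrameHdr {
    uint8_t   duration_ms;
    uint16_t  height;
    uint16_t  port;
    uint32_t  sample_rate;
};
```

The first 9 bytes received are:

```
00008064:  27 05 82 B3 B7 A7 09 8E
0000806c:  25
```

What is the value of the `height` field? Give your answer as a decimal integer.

1410

`height` follows `duration_ms` (1 byte), so it starts at byte offset 1 and occupies 2 bytes.
Bytes at offsets 1..2: 05 82.
Big-endian stores the most-significant byte at the lowest address.
The bytes are already most-significant first: 0x0582.
0x0582 = 1410.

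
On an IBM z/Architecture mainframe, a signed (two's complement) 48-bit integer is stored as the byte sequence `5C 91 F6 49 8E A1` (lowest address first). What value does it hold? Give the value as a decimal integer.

101781972029089

Big-endian stores the most-significant byte at the lowest address.
The bytes are already most-significant first: 0x5C91F6498EA1.
0x5C91F6498EA1 = 101781972029089.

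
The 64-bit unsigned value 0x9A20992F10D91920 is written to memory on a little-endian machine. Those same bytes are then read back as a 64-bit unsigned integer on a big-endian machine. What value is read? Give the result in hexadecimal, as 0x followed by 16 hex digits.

Stored little-endian, the bytes at ascending addresses are 20 19 D9 10 2F 99 20 9A.
Read back as big-endian, the last byte is least significant, giving 0x2019D9102F99209A.

0x2019D9102F99209A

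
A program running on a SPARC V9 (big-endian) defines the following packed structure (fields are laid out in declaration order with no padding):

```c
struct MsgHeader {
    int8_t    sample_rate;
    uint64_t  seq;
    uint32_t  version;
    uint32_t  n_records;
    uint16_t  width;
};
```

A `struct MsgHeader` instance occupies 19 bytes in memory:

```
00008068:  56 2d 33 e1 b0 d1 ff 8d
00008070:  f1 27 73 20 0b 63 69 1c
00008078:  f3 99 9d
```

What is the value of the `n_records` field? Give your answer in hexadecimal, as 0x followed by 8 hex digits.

0x63691CF3

`n_records` follows `sample_rate` (1 B), `seq` (8 B), `version` (4 B), so it starts at offset 1 + 8 + 4 = 13 and occupies 4 bytes.
Bytes at offsets 13..16: 63 69 1C F3.
In big-endian order the high byte comes first in memory.
The bytes are already most-significant first: 0x63691CF3.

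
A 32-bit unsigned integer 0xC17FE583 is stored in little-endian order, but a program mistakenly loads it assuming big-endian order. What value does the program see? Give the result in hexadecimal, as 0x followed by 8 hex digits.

0x83E57FC1

Stored little-endian, the bytes at ascending addresses are 83 E5 7F C1.
Read back as big-endian, the last byte is least significant, giving 0x83E57FC1.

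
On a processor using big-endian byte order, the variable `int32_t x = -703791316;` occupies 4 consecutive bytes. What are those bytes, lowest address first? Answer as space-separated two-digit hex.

D6 0C FF 2C

Two's complement of -703791316 in 32 bits: 703791316 = 0x29F300D4; invert → 0xD60CFF2B; add 1 → 0xD60CFF2C.
Split into bytes (most-significant first): D6 0C FF 2C.
Big-endian stores the most-significant byte at the lowest address.
So the memory order matches the most-significant-first order: D6 0C FF 2C.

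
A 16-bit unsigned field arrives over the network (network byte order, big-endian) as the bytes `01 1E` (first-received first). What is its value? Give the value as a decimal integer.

Big-endian: lowest address holds the most-significant byte.
The bytes are already most-significant first: 0x011E.
0x011E = 286.

286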